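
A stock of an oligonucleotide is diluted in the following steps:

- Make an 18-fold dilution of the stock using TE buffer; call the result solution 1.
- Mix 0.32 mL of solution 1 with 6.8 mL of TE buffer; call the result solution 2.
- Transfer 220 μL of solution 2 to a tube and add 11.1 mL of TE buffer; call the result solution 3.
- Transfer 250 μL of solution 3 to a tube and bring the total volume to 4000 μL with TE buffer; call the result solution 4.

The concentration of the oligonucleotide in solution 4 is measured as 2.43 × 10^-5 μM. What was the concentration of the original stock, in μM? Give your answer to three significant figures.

8.01 μM

Step 1: 18-fold → factor 18
Step 2: 0.32 mL + 6.8 mL = 7.12 mL total → factor 7.12/0.32 = 22.25
Step 3: 220 μL + 11.1 mL = 11320 μL total → factor 11320/220 = 51.455
Step 4: 250 μL brought to 4000 μL → factor 4000/250 = 16
Overall dilution factor = 18 × 22.25 × 51.455 × 16 = 3.2972 × 10^5
Stock = 2.43 × 10^-5 μM × 3.2972 × 10^5 = 8.01 μM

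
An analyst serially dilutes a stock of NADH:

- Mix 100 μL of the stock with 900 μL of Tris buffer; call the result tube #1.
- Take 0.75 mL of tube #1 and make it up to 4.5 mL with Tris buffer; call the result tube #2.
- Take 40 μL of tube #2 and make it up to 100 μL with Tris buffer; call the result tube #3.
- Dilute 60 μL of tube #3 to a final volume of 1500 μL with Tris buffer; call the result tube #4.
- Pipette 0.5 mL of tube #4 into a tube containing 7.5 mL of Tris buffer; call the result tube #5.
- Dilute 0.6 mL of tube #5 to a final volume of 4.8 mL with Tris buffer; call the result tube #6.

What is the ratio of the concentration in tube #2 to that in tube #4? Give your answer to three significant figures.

Step 1: 100 μL + 900 μL = 1000 μL total → factor 1000/100 = 10
Step 2: 0.75 mL brought to 4.5 mL → factor 4.5/0.75 = 6
Step 3: 40 μL brought to 100 μL → factor 100/40 = 2.5
Step 4: 60 μL brought to 1500 μL → factor 1500/60 = 25
Dilution factor to tube #2 = 60; to tube #4 = 3750
[tube #2]/[tube #4] = (factor to tube #4)/(factor to tube #2) = 3750/60 = 62.5

62.5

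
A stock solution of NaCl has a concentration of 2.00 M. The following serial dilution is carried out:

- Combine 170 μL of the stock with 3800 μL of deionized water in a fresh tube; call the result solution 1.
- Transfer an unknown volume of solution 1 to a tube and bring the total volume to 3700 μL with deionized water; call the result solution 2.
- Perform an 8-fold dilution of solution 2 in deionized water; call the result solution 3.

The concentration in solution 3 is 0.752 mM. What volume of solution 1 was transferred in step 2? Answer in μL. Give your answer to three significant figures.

260 μL

Step 1: 170 μL + 3800 μL = 3970 μL total → factor 3970/170 = 23.353
Step 2: v brought to 3700 μL → factor = 3700 μL/v
Step 3: 8-fold → factor 8
Product of known-step factors = 186.82
Overall factor = 2.00 M / (0.752 mM) = 2659.6
Step-2 factor = 2659.6 / 186.82 = 14.236
v = 3700 μL / 14.236 = 260 μL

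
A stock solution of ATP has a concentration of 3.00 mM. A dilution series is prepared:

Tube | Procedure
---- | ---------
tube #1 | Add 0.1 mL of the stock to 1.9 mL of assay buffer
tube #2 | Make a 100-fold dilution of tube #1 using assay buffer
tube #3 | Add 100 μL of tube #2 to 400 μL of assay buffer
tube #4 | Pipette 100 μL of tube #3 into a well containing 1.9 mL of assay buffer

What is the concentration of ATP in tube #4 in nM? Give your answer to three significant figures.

Step 1: 0.1 mL + 1.9 mL = 2 mL total → factor 2/0.1 = 20
Step 2: 100-fold → factor 100
Step 3: 100 μL + 400 μL = 500 μL total → factor 500/100 = 5
Step 4: 100 μL + 1.9 mL = 2000 μL total → factor 2000/100 = 20
Overall dilution factor = 20 × 100 × 5 × 20 = 2 × 10^5
Final = 3.00 mM / 2 × 10^5 = 1.500 × 10^-5 mM = 15.0 nM

15.0 nM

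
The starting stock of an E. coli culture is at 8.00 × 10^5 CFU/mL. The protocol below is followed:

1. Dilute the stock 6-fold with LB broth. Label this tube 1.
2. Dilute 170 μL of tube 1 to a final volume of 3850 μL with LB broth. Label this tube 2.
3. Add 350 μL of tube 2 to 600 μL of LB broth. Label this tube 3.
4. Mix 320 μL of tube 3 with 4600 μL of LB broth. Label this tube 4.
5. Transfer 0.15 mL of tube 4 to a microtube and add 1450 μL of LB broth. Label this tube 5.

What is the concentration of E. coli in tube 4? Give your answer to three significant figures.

Step 1: 6-fold → factor 6
Step 2: 170 μL brought to 3850 μL → factor 3850/170 = 22.647
Step 3: 350 μL + 600 μL = 950 μL total → factor 950/350 = 2.7143
Step 4: 320 μL + 4600 μL = 4920 μL total → factor 4920/320 = 15.375
Dilution factor through tube 4 = 6 × 22.647 × 2.7143 × 15.375 = 5670.7
[tube 4] = 8.00 × 10^5 CFU/mL / 5670.7 = 141 CFU/mL

141 CFU/mL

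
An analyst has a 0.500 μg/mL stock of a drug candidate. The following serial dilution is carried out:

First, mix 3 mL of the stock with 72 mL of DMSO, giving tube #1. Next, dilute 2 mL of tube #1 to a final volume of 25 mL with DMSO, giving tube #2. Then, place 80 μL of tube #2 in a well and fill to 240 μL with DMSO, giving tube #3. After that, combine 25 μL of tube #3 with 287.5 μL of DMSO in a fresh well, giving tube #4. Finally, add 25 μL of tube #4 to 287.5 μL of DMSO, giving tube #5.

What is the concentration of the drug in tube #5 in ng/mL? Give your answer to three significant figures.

0.00341 ng/mL

Step 1: 3 mL + 72 mL = 75 mL total → factor 75/3 = 25
Step 2: 2 mL brought to 25 mL → factor 25/2 = 12.5
Step 3: 80 μL brought to 240 μL → factor 240/80 = 3
Step 4: 25 μL + 287.5 μL = 312.5 μL total → factor 312.5/25 = 12.5
Step 5: 25 μL + 287.5 μL = 312.5 μL total → factor 312.5/25 = 12.5
Dilution factor through tube #5 = 25 × 12.5 × 3 × 12.5 × 12.5 = 1.4648 × 10^5
[tube #5] = 0.500 μg/mL / 1.4648 × 10^5 = 3.413 × 10^-6 μg/mL = 0.00341 ng/mL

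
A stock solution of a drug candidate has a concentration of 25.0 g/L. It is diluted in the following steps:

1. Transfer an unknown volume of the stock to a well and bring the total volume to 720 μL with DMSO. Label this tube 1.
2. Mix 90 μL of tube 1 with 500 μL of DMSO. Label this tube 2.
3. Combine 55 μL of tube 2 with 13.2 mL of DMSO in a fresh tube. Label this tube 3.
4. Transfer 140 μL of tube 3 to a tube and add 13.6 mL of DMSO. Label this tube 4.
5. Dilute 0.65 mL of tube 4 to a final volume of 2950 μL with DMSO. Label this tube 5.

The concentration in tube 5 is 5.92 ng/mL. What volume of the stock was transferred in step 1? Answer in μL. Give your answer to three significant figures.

Step 1: v brought to 720 μL → factor = 720 μL/v
Step 2: 90 μL + 500 μL = 590 μL total → factor 590/90 = 6.5556
Step 3: 55 μL + 13.2 mL = 13255 μL total → factor 13255/55 = 241
Step 4: 140 μL + 13.6 mL = 13740 μL total → factor 13740/140 = 98.143
Step 5: 0.65 mL brought to 2950 μL → factor 2.95/0.65 = 4.5385
Product of known-step factors = 7.0371 × 10^5
Overall factor = 25.0 g/L / (5.92 ng/mL) = 4.223 × 10^6
Step-1 factor = 4.223 × 10^6 / 7.0371 × 10^5 = 6.001
v = 720 μL / 6.001 = 120 μL

120 μL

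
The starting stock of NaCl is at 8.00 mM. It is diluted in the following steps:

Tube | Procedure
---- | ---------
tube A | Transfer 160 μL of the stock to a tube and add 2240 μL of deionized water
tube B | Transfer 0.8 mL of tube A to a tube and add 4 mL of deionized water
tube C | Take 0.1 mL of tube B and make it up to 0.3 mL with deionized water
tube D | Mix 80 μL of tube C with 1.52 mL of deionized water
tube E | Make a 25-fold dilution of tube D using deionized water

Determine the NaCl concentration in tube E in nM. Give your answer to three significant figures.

59.3 nM

Step 1: 160 μL + 2240 μL = 2400 μL total → factor 2400/160 = 15
Step 2: 0.8 mL + 4 mL = 4.8 mL total → factor 4.8/0.8 = 6
Step 3: 0.1 mL brought to 0.3 mL → factor 0.3/0.1 = 3
Step 4: 80 μL + 1.52 mL = 1600 μL total → factor 1600/80 = 20
Step 5: 25-fold → factor 25
Overall dilution factor = 15 × 6 × 3 × 20 × 25 = 1.35 × 10^5
Final = 8.00 mM / 1.35 × 10^5 = 5.926 × 10^-5 mM = 59.3 nM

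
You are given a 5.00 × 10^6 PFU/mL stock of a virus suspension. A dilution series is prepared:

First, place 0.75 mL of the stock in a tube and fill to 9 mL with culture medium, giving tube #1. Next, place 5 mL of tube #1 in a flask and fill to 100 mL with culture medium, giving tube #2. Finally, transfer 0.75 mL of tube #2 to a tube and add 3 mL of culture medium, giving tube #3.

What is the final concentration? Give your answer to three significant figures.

Step 1: 0.75 mL brought to 9 mL → factor 9/0.75 = 12
Step 2: 5 mL brought to 100 mL → factor 100/5 = 20
Step 3: 0.75 mL + 3 mL = 3.75 mL total → factor 3.75/0.75 = 5
Overall dilution factor = 12 × 20 × 5 = 1200
Final = 5.00 × 10^6 PFU/mL / 1200 = 4.17 × 10^3 PFU/mL

4.17 × 10^3 PFU/mL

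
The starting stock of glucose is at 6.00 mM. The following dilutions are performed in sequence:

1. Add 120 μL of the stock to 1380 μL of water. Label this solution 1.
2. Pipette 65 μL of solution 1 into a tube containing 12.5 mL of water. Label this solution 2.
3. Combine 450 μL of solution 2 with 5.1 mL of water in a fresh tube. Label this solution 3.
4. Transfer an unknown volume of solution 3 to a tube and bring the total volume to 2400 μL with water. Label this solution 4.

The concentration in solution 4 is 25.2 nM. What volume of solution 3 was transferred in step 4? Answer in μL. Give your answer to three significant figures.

300 μL

Step 1: 120 μL + 1380 μL = 1500 μL total → factor 1500/120 = 12.5
Step 2: 65 μL + 12.5 mL = 12565 μL total → factor 12565/65 = 193.31
Step 3: 450 μL + 5.1 mL = 5550 μL total → factor 5550/450 = 12.333
Step 4: v brought to 2400 μL → factor = 2400 μL/v
Product of known-step factors = 29802
Overall factor = 6.00 mM / (25.2 nM) = 2.381 × 10^5
Step-4 factor = 2.381 × 10^5 / 29802 = 7.9893
v = 2400 μL / 7.9893 = 300 μL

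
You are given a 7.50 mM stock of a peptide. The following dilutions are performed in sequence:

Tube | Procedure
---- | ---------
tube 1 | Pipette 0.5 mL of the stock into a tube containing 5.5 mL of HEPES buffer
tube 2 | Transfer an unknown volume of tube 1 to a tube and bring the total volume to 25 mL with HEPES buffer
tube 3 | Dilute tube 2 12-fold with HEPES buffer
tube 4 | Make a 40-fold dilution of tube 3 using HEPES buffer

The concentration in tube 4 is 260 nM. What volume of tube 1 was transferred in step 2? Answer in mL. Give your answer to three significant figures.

Step 1: 0.5 mL + 5.5 mL = 6 mL total → factor 6/0.5 = 12
Step 2: v brought to 25 mL → factor = 25 mL/v
Step 3: 12-fold → factor 12
Step 4: 40-fold → factor 40
Product of known-step factors = 5760
Overall factor = 7.50 mM / (260 nM) = 28846
Step-2 factor = 28846 / 5760 = 5.008
v = 25 mL / 5.008 = 4.99 mL

4.99 mL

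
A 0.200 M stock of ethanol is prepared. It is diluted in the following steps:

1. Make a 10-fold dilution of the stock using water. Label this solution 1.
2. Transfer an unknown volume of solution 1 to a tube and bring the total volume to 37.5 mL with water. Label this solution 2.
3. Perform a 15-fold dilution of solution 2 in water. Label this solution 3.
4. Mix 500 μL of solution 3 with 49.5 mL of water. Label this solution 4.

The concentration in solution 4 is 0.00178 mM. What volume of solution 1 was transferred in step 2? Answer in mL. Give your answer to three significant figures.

5.01 mL

Step 1: 10-fold → factor 10
Step 2: v brought to 37.5 mL → factor = 37.5 mL/v
Step 3: 15-fold → factor 15
Step 4: 500 μL + 49.5 mL = 50000 μL total → factor 50000/500 = 100
Product of known-step factors = 15000
Overall factor = 0.200 M / (0.00178 mM) = 1.1236 × 10^5
Step-2 factor = 1.1236 × 10^5 / 15000 = 7.4906
v = 37.5 mL / 7.4906 = 5.01 mL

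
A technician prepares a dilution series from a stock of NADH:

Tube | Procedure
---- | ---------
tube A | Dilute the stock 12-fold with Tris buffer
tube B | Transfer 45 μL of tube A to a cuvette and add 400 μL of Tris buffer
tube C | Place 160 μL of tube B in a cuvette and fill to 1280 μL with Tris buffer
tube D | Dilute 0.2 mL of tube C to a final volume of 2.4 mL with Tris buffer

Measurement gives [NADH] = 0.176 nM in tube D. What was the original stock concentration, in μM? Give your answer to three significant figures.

2.00 μM

Step 1: 12-fold → factor 12
Step 2: 45 μL + 400 μL = 445 μL total → factor 445/45 = 9.8889
Step 3: 160 μL brought to 1280 μL → factor 1280/160 = 8
Step 4: 0.2 mL brought to 2.4 mL → factor 2.4/0.2 = 12
Overall dilution factor = 12 × 9.8889 × 8 × 12 = 11392
Stock = 0.176 nM × 11392 = 2005 nM = 2.00 μM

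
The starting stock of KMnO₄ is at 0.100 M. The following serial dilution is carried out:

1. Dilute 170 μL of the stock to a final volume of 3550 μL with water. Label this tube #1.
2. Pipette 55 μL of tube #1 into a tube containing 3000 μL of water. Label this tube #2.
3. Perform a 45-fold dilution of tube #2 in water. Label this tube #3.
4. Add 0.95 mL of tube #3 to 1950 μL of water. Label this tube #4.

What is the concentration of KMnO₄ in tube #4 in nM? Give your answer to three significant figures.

Step 1: 170 μL brought to 3550 μL → factor 3550/170 = 20.882
Step 2: 55 μL + 3000 μL = 3055 μL total → factor 3055/55 = 55.545
Step 3: 45-fold → factor 45
Step 4: 0.95 mL + 1950 μL = 2.9 mL total → factor 2.9/0.95 = 3.0526
Overall dilution factor = 20.882 × 55.545 × 45 × 3.0526 = 1.5934 × 10^5
Final = 0.100 M / 1.5934 × 10^5 = 6.276 × 10^-7 M = 628 nM

628 nM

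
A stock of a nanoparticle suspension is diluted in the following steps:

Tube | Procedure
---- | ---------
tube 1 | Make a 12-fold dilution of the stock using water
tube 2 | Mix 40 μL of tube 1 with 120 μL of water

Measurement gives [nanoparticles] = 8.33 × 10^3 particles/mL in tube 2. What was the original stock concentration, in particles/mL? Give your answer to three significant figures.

Step 1: 12-fold → factor 12
Step 2: 40 μL + 120 μL = 160 μL total → factor 160/40 = 4
Overall dilution factor = 12 × 4 = 48
Stock = 8.33 × 10^3 particles/mL × 48 = 4.00 × 10^5 particles/mL

4.00 × 10^5 particles/mL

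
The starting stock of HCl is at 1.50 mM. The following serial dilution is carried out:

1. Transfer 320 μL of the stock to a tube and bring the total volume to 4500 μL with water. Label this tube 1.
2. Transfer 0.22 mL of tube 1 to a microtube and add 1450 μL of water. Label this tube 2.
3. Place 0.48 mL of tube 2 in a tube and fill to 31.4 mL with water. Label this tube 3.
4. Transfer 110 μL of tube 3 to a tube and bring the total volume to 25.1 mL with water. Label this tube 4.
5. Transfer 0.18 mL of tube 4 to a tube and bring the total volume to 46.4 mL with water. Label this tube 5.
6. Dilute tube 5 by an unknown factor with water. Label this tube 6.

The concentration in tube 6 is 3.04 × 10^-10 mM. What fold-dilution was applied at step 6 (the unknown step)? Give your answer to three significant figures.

Step 1: 320 μL brought to 4500 μL → factor 4500/320 = 14.062
Step 2: 0.22 mL + 1450 μL = 1.67 mL total → factor 1.67/0.22 = 7.5909
Step 3: 0.48 mL brought to 31.4 mL → factor 31.4/0.48 = 65.417
Step 4: 110 μL brought to 25.1 mL → factor 25100/110 = 228.18
Step 5: 0.18 mL brought to 46.4 mL → factor 46.4/0.18 = 257.78
Step 6: unknown factor x
Product of known-step factors = 4.1074 × 10^8
Overall factor = 1.50 mM / (3.04 × 10^-10 mM) = 4.9342 × 10^9
x = 4.9342 × 10^9 / 4.1074 × 10^8 = 12.0

12.0-fold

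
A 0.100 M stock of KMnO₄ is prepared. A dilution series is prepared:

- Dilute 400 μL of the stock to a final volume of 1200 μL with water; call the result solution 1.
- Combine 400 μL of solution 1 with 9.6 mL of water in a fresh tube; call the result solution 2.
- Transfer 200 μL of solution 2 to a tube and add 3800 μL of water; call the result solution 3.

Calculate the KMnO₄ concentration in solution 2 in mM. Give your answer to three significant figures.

1.33 mM

Step 1: 400 μL brought to 1200 μL → factor 1200/400 = 3
Step 2: 400 μL + 9.6 mL = 10000 μL total → factor 10000/400 = 25
Dilution factor through solution 2 = 3 × 25 = 75
[solution 2] = 0.100 M / 75 = 0.001333 M = 1.33 mM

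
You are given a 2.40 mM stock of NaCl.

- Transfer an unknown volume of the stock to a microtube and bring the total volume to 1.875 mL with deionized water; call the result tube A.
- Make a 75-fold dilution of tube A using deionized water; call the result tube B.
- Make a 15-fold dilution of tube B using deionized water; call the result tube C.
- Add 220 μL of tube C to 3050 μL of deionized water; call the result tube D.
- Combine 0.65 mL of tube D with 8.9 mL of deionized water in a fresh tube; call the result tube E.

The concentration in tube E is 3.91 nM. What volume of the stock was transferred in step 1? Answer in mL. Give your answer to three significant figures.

0.750 mL

Step 1: v brought to 1.875 mL → factor = 1.875 mL/v
Step 2: 75-fold → factor 75
Step 3: 15-fold → factor 15
Step 4: 220 μL + 3050 μL = 3270 μL total → factor 3270/220 = 14.864
Step 5: 0.65 mL + 8.9 mL = 9.55 mL total → factor 9.55/0.65 = 14.692
Product of known-step factors = 2.4568 × 10^5
Overall factor = 2.40 mM / (3.91 nM) = 6.1381 × 10^5
Step-1 factor = 6.1381 × 10^5 / 2.4568 × 10^5 = 2.4984
v = 1.875 mL / 2.4984 = 0.750 mL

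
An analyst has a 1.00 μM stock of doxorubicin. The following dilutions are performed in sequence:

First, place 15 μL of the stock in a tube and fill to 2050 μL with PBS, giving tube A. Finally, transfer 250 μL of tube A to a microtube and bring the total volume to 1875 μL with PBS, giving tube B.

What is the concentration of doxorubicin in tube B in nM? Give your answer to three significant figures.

0.976 nM

Step 1: 15 μL brought to 2050 μL → factor 2050/15 = 136.67
Step 2: 250 μL brought to 1875 μL → factor 1875/250 = 7.5
Overall dilution factor = 136.67 × 7.5 = 1025
Final = 1.00 μM / 1025 = 0.0009756 μM = 0.976 nM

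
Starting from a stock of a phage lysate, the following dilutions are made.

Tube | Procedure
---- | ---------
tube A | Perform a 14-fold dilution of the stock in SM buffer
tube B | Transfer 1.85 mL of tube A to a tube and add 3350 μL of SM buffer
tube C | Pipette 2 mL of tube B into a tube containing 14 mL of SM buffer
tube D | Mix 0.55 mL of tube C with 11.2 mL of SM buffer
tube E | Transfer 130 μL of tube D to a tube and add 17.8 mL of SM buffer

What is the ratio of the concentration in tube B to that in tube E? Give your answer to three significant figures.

Step 1: 14-fold → factor 14
Step 2: 1.85 mL + 3350 μL = 5.2 mL total → factor 5.2/1.85 = 2.8108
Step 3: 2 mL + 14 mL = 16 mL total → factor 16/2 = 8
Step 4: 0.55 mL + 11.2 mL = 11.75 mL total → factor 11.75/0.55 = 21.364
Step 5: 130 μL + 17.8 mL = 17930 μL total → factor 17930/130 = 137.92
Dilution factor to tube B = 39.351; to tube E = 9.276 × 10^5
[tube B]/[tube E] = (factor to tube E)/(factor to tube B) = 9.276 × 10^5/39.351 = 2.36 × 10^4

2.36 × 10^4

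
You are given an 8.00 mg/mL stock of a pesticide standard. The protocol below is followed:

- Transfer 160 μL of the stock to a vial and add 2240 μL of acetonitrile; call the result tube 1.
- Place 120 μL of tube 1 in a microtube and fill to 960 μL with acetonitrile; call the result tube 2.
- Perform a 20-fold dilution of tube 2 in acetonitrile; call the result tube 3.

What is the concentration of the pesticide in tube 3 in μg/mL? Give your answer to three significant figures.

3.33 μg/mL

Step 1: 160 μL + 2240 μL = 2400 μL total → factor 2400/160 = 15
Step 2: 120 μL brought to 960 μL → factor 960/120 = 8
Step 3: 20-fold → factor 20
Overall dilution factor = 15 × 8 × 20 = 2400
Final = 8.00 mg/mL / 2400 = 0.003333 mg/mL = 3.33 μg/mL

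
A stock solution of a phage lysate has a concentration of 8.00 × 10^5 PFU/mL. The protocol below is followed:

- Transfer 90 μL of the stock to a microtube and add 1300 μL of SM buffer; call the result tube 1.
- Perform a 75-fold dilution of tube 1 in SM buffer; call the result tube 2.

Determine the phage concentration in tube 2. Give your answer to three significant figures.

Step 1: 90 μL + 1300 μL = 1390 μL total → factor 1390/90 = 15.444
Step 2: 75-fold → factor 75
Overall dilution factor = 15.444 × 75 = 1158.3
Final = 8.00 × 10^5 PFU/mL / 1158.3 = 691 PFU/mL

691 PFU/mL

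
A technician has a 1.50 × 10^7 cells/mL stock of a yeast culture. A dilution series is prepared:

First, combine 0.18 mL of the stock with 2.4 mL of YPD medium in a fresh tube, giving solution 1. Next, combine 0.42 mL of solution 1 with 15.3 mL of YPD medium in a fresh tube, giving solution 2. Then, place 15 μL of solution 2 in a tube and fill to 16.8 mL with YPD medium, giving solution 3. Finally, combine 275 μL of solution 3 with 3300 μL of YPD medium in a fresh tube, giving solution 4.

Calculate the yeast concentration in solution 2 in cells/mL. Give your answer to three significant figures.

Step 1: 0.18 mL + 2.4 mL = 2.58 mL total → factor 2.58/0.18 = 14.333
Step 2: 0.42 mL + 15.3 mL = 15.72 mL total → factor 15.72/0.42 = 37.429
Dilution factor through solution 2 = 14.333 × 37.429 = 536.48
[solution 2] = 1.50 × 10^7 cells/mL / 536.48 = 2.80 × 10^4 cells/mL

2.80 × 10^4 cells/mL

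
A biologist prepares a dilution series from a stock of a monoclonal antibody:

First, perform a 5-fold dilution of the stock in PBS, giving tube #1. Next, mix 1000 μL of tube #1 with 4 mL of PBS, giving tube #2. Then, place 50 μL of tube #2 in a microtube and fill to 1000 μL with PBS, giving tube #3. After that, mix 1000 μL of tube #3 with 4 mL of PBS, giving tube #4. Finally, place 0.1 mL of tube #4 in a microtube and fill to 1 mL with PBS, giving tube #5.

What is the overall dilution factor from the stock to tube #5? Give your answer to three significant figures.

2.50 × 10^4

Step 1: 5-fold → factor 5
Step 2: 1000 μL + 4 mL = 5000 μL total → factor 5000/1000 = 5
Step 3: 50 μL brought to 1000 μL → factor 1000/50 = 20
Step 4: 1000 μL + 4 mL = 5000 μL total → factor 5000/1000 = 5
Step 5: 0.1 mL brought to 1 mL → factor 1/0.1 = 10
Overall dilution factor = 5 × 5 × 20 × 5 × 10 = 25000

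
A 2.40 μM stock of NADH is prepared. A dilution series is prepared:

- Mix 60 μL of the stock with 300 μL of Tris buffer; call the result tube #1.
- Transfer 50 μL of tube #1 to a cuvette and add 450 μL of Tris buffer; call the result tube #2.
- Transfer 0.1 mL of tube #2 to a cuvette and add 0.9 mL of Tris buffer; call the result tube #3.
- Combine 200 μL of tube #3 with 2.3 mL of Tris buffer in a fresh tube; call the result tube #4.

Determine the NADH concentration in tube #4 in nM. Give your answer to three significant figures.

Step 1: 60 μL + 300 μL = 360 μL total → factor 360/60 = 6
Step 2: 50 μL + 450 μL = 500 μL total → factor 500/50 = 10
Step 3: 0.1 mL + 0.9 mL = 1 mL total → factor 1/0.1 = 10
Step 4: 200 μL + 2.3 mL = 2500 μL total → factor 2500/200 = 12.5
Overall dilution factor = 6 × 10 × 10 × 12.5 = 7500
Final = 2.40 μM / 7500 = 0.0003200 μM = 0.320 nM

0.320 nM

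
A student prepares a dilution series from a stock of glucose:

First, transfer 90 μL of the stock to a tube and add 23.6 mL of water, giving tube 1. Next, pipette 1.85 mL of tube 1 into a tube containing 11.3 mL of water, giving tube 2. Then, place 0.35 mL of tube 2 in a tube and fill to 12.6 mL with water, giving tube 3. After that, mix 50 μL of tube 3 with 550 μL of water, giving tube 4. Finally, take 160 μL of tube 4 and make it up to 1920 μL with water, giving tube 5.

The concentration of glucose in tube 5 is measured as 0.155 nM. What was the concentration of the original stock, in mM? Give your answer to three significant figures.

1.50 mM

Step 1: 90 μL + 23.6 mL = 23690 μL total → factor 23690/90 = 263.22
Step 2: 1.85 mL + 11.3 mL = 13.15 mL total → factor 13.15/1.85 = 7.1081
Step 3: 0.35 mL brought to 12.6 mL → factor 12.6/0.35 = 36
Step 4: 50 μL + 550 μL = 600 μL total → factor 600/50 = 12
Step 5: 160 μL brought to 1920 μL → factor 1920/160 = 12
Overall dilution factor = 263.22 × 7.1081 × 36 × 12 × 12 = 9.6993 × 10^6
Stock = 0.155 nM × 9.6993 × 10^6 = 1.503 × 10^6 nM = 1.50 mM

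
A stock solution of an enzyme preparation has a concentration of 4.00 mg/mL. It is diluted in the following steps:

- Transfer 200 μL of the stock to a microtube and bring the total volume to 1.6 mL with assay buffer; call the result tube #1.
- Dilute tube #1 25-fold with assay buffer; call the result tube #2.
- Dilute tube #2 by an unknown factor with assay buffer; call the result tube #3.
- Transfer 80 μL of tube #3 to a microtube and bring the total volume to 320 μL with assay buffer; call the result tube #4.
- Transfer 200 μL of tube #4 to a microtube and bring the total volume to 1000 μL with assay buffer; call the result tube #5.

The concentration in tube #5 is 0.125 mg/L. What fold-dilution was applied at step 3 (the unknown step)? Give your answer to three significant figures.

8.00-fold

Step 1: 200 μL brought to 1.6 mL → factor 1600/200 = 8
Step 2: 25-fold → factor 25
Step 3: unknown factor x
Step 4: 80 μL brought to 320 μL → factor 320/80 = 4
Step 5: 200 μL brought to 1000 μL → factor 1000/200 = 5
Product of known-step factors = 4000
Overall factor = 4.00 mg/mL / (0.125 mg/L) = 32000
x = 32000 / 4000 = 8.00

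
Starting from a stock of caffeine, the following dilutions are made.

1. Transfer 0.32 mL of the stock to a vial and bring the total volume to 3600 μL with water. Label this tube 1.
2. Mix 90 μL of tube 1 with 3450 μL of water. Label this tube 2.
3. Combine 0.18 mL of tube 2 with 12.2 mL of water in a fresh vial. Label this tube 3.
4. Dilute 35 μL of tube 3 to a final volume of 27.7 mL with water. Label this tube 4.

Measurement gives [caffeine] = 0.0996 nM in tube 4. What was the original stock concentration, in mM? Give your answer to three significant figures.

Step 1: 0.32 mL brought to 3600 μL → factor 3.6/0.32 = 11.25
Step 2: 90 μL + 3450 μL = 3540 μL total → factor 3540/90 = 39.333
Step 3: 0.18 mL + 12.2 mL = 12.38 mL total → factor 12.38/0.18 = 68.778
Step 4: 35 μL brought to 27.7 mL → factor 27700/35 = 791.43
Overall dilution factor = 11.25 × 39.333 × 68.778 × 791.43 = 2.4086 × 10^7
Stock = 0.0996 nM × 2.4086 × 10^7 = 2.399 × 10^6 nM = 2.40 mM

2.40 mM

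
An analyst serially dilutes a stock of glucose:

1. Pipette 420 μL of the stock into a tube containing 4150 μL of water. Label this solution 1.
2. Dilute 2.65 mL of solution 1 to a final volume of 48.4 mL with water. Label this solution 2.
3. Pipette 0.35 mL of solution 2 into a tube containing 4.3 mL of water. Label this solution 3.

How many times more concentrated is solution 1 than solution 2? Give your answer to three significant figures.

18.3

Step 1: 420 μL + 4150 μL = 4570 μL total → factor 4570/420 = 10.881
Step 2: 2.65 mL brought to 48.4 mL → factor 48.4/2.65 = 18.264
Dilution factor to solution 1 = 10.881; to solution 2 = 198.73
[solution 1]/[solution 2] = (factor to solution 2)/(factor to solution 1) = 198.73/10.881 = 18.3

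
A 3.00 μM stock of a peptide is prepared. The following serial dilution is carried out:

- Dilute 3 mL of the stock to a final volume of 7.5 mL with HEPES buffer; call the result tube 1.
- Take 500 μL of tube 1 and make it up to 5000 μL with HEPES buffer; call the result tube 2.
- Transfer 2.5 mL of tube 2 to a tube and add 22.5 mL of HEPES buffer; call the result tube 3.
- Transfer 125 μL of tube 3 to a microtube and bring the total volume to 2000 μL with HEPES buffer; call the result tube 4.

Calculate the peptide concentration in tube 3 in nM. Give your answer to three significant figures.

Step 1: 3 mL brought to 7.5 mL → factor 7.5/3 = 2.5
Step 2: 500 μL brought to 5000 μL → factor 5000/500 = 10
Step 3: 2.5 mL + 22.5 mL = 25 mL total → factor 25/2.5 = 10
Dilution factor through tube 3 = 2.5 × 10 × 10 = 250
[tube 3] = 3.00 μM / 250 = 0.01200 μM = 12.0 nM

12.0 nM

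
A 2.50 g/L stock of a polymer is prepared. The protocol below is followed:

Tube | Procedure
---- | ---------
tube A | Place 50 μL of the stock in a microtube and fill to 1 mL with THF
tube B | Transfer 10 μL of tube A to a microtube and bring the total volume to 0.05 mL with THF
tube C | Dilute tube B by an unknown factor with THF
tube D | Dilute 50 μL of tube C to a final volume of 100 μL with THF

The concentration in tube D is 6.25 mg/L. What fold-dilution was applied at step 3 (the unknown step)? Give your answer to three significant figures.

Step 1: 50 μL brought to 1 mL → factor 1000/50 = 20
Step 2: 10 μL brought to 0.05 mL → factor 50/10 = 5
Step 3: unknown factor x
Step 4: 50 μL brought to 100 μL → factor 100/50 = 2
Product of known-step factors = 200
Overall factor = 2.50 g/L / (6.25 mg/L) = 400
x = 400 / 200 = 2.00

2.00-fold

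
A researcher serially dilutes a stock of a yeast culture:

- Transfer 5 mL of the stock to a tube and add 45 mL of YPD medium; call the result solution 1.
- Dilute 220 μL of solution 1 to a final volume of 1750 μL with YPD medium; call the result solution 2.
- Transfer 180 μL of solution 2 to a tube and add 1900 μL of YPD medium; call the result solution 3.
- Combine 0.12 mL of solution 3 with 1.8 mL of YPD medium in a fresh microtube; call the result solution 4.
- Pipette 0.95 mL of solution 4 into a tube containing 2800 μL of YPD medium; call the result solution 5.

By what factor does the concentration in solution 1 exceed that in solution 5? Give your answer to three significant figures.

5.81 × 10^3

Step 1: 5 mL + 45 mL = 50 mL total → factor 50/5 = 10
Step 2: 220 μL brought to 1750 μL → factor 1750/220 = 7.9545
Step 3: 180 μL + 1900 μL = 2080 μL total → factor 2080/180 = 11.556
Step 4: 0.12 mL + 1.8 mL = 1.92 mL total → factor 1.92/0.12 = 16
Step 5: 0.95 mL + 2800 μL = 3.75 mL total → factor 3.75/0.95 = 3.9474
Dilution factor to solution 1 = 10; to solution 5 = 58054
[solution 1]/[solution 5] = (factor to solution 5)/(factor to solution 1) = 58054/10 = 5.81 × 10^3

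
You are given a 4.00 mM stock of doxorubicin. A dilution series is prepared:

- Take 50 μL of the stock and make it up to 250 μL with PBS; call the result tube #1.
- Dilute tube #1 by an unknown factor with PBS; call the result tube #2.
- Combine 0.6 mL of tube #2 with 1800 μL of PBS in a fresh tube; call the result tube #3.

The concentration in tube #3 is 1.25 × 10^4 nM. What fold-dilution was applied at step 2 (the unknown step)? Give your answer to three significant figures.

Step 1: 50 μL brought to 250 μL → factor 250/50 = 5
Step 2: unknown factor x
Step 3: 0.6 mL + 1800 μL = 2.4 mL total → factor 2.4/0.6 = 4
Product of known-step factors = 20
Overall factor = 4.00 mM / (1.25 × 10^4 nM) = 320
x = 320 / 20 = 16.0

16.0-fold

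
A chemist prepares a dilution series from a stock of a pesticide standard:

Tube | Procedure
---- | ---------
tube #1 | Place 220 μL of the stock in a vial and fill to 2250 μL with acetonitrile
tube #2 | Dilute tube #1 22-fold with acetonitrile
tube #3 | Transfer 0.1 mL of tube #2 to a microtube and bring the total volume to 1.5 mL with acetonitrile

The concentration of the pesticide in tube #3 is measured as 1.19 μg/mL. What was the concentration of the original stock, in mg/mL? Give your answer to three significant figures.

Step 1: 220 μL brought to 2250 μL → factor 2250/220 = 10.227
Step 2: 22-fold → factor 22
Step 3: 0.1 mL brought to 1.5 mL → factor 1.5/0.1 = 15
Overall dilution factor = 10.227 × 22 × 15 = 3375
Stock = 1.19 μg/mL × 3375 = 4016 μg/mL = 4.02 mg/mL

4.02 mg/mL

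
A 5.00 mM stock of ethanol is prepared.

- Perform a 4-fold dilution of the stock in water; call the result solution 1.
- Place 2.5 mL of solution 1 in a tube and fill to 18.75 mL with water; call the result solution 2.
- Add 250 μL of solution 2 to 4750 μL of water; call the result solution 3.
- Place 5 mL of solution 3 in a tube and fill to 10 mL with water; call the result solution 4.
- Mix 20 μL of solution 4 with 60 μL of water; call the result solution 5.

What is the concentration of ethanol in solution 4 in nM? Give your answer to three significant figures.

4.17 × 10^3 nM

Step 1: 4-fold → factor 4
Step 2: 2.5 mL brought to 18.75 mL → factor 18.75/2.5 = 7.5
Step 3: 250 μL + 4750 μL = 5000 μL total → factor 5000/250 = 20
Step 4: 5 mL brought to 10 mL → factor 10/5 = 2
Dilution factor through solution 4 = 4 × 7.5 × 20 × 2 = 1200
[solution 4] = 5.00 mM / 1200 = 0.004167 mM = 4.17 × 10^3 nM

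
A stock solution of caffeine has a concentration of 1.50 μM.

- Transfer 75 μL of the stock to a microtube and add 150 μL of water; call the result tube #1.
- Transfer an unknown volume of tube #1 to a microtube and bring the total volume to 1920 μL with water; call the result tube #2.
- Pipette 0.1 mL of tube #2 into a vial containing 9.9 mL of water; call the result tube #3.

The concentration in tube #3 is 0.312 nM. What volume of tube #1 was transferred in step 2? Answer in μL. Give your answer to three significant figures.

Step 1: 75 μL + 150 μL = 225 μL total → factor 225/75 = 3
Step 2: v brought to 1920 μL → factor = 1920 μL/v
Step 3: 0.1 mL + 9.9 mL = 10 mL total → factor 10/0.1 = 100
Product of known-step factors = 300
Overall factor = 1.50 μM / (0.312 nM) = 4807.7
Step-2 factor = 4807.7 / 300 = 16.026
v = 1920 μL / 16.026 = 120 μL

120 μL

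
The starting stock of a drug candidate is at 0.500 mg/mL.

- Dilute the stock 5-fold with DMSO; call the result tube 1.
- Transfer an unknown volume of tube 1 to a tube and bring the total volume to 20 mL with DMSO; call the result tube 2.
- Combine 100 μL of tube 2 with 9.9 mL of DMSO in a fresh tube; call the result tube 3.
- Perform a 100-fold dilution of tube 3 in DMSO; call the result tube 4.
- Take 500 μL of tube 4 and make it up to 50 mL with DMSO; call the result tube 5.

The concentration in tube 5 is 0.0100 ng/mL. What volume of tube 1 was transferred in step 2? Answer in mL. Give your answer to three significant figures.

Step 1: 5-fold → factor 5
Step 2: v brought to 20 mL → factor = 20 mL/v
Step 3: 100 μL + 9.9 mL = 10000 μL total → factor 10000/100 = 100
Step 4: 100-fold → factor 100
Step 5: 500 μL brought to 50 mL → factor 50000/500 = 100
Product of known-step factors = 5 × 10^6
Overall factor = 0.500 mg/mL / (0.0100 ng/mL) = 5 × 10^7
Step-2 factor = 5 × 10^7 / 5 × 10^6 = 10
v = 20 mL / 10 = 2.00 mL

2.00 mL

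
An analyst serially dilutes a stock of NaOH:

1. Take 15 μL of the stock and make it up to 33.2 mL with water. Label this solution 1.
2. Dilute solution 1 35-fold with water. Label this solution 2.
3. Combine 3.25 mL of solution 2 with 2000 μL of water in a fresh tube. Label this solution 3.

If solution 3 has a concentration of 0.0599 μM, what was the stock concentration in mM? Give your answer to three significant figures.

7.50 mM

Step 1: 15 μL brought to 33.2 mL → factor 33200/15 = 2213.3
Step 2: 35-fold → factor 35
Step 3: 3.25 mL + 2000 μL = 5.25 mL total → factor 5.25/3.25 = 1.6154
Overall dilution factor = 2213.3 × 35 × 1.6154 = 1.2514 × 10^5
Stock = 0.0599 μM × 1.2514 × 10^5 = 7496 μM = 7.50 mM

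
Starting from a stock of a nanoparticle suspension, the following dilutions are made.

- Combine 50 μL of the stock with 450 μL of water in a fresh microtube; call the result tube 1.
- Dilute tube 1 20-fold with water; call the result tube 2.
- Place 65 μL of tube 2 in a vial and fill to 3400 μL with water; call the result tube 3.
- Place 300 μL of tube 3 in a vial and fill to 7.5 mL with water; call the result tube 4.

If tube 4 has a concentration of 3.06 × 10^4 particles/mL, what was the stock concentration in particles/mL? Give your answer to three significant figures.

Step 1: 50 μL + 450 μL = 500 μL total → factor 500/50 = 10
Step 2: 20-fold → factor 20
Step 3: 65 μL brought to 3400 μL → factor 3400/65 = 52.308
Step 4: 300 μL brought to 7.5 mL → factor 7500/300 = 25
Overall dilution factor = 10 × 20 × 52.308 × 25 = 2.6154 × 10^5
Stock = 3.06 × 10^4 particles/mL × 2.6154 × 10^5 = 8.00 × 10^9 particles/mL

8.00 × 10^9 particles/mL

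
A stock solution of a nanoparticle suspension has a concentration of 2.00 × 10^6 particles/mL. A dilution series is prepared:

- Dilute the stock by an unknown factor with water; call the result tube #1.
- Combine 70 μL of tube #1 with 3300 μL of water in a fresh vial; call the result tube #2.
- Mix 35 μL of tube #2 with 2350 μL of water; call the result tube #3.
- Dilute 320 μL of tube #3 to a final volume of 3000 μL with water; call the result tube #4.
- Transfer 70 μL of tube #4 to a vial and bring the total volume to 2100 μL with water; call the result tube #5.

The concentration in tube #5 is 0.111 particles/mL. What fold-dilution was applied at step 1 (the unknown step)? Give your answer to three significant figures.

Step 1: unknown factor x
Step 2: 70 μL + 3300 μL = 3370 μL total → factor 3370/70 = 48.143
Step 3: 35 μL + 2350 μL = 2385 μL total → factor 2385/35 = 68.143
Step 4: 320 μL brought to 3000 μL → factor 3000/320 = 9.375
Step 5: 70 μL brought to 2100 μL → factor 2100/70 = 30
Product of known-step factors = 9.2267 × 10^5
Overall factor = 2.00 × 10^6 particles/mL / (0.111 particles/mL) = 1.8018 × 10^7
x = 1.8018 × 10^7 / 9.2267 × 10^5 = 19.5

19.5-fold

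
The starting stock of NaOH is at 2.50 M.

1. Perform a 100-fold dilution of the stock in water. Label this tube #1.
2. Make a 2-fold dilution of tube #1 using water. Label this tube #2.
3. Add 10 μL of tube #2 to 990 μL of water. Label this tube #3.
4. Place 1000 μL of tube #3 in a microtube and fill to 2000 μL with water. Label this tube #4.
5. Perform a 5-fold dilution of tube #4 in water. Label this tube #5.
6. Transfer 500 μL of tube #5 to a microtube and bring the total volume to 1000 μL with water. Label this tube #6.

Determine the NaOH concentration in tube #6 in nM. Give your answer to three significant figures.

6.25 × 10^3 nM

Step 1: 100-fold → factor 100
Step 2: 2-fold → factor 2
Step 3: 10 μL + 990 μL = 1000 μL total → factor 1000/10 = 100
Step 4: 1000 μL brought to 2000 μL → factor 2000/1000 = 2
Step 5: 5-fold → factor 5
Step 6: 500 μL brought to 1000 μL → factor 1000/500 = 2
Overall dilution factor = 100 × 2 × 100 × 2 × 5 × 2 = 4 × 10^5
Final = 2.50 M / 4 × 10^5 = 6.250 × 10^-6 M = 6.25 × 10^3 nM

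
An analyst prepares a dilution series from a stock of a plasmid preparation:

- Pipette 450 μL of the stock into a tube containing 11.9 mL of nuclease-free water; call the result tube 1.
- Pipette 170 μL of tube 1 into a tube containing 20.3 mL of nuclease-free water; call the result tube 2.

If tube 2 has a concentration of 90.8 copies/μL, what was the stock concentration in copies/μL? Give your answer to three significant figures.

3.00 × 10^5 copies/μL

Step 1: 450 μL + 11.9 mL = 12350 μL total → factor 12350/450 = 27.444
Step 2: 170 μL + 20.3 mL = 20470 μL total → factor 20470/170 = 120.41
Overall dilution factor = 27.444 × 120.41 = 3304.6
Stock = 90.8 copies/μL × 3304.6 = 3.00 × 10^5 copies/μL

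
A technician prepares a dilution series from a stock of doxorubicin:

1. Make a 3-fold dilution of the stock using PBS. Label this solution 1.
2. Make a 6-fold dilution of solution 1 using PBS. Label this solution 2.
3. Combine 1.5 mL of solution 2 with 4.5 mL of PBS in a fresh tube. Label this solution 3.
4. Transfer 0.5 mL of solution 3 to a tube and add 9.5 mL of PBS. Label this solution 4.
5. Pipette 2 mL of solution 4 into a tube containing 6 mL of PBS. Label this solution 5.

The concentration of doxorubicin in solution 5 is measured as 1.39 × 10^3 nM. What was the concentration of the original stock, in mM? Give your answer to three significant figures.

Step 1: 3-fold → factor 3
Step 2: 6-fold → factor 6
Step 3: 1.5 mL + 4.5 mL = 6 mL total → factor 6/1.5 = 4
Step 4: 0.5 mL + 9.5 mL = 10 mL total → factor 10/0.5 = 20
Step 5: 2 mL + 6 mL = 8 mL total → factor 8/2 = 4
Overall dilution factor = 3 × 6 × 4 × 20 × 4 = 5760
Stock = 1.39 × 10^3 nM × 5760 = 8.006 × 10^6 nM = 8.01 mM

8.01 mM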